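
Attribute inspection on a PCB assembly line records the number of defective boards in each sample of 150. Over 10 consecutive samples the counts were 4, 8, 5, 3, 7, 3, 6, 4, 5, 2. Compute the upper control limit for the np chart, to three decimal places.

p̄ = Σdᵢ / (k·n) = 47 / (10 × 150) = 0.03133
UCL = np̄ + 3·√(np̄(1−p̄)) = 4.7000 + 3 × √(4.7000×0.96867) = 4.7000 + 3 × 2.1337 = 11.1011

11.101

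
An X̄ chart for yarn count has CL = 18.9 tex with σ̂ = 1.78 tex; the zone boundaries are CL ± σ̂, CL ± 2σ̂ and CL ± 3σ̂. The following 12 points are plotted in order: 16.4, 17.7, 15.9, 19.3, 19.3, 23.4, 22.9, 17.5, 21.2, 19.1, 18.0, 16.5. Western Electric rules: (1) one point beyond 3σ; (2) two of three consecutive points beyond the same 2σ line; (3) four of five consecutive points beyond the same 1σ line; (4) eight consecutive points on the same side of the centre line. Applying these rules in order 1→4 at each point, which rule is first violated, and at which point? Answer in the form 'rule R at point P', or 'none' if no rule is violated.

Zone of each point (C = within 1σ̂, B = 1σ̂–2σ̂, A = 2σ̂–3σ̂, * = beyond 3σ̂; sign = side of CL): 1:-B, 2:-C, 3:-B, 4:+C, 5:+C, 6:+A, 7:+A, 8:-C, 9:+B, 10:+C, 11:-C, 12:-B
Rule 2 (two of three consecutive points beyond the same 2σ limit) is satisfied at point 7.

rule 2 at point 7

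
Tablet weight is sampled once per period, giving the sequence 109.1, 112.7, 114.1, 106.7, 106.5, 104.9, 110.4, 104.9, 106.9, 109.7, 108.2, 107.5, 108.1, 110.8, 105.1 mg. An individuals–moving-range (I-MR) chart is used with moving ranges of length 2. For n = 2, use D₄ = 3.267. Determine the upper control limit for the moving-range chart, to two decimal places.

Moving ranges: 3.6, 1.4, 7.4, 0.2, 1.6, 5.5, 5.5, 2.0, 2.8, 1.5, 0.7, 0.6, 2.7, 5.7; M̄R̄ = 41.2000 / 14 = 2.9429
UCL_MR = D₄·M̄R̄ = 3.267 × 2.9429 = 9.6143

9.61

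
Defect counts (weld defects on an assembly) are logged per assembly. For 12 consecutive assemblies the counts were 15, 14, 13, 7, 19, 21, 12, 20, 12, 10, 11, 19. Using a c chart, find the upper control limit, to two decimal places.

25.81

c̄ = (15 + 14 + 13 + 7 + 19 + 21 + 12 + 20 + 12 + 10 + 11 + 19) / 12 = 173 / 12 = 14.4167
UCL = c̄ + 3√c̄ = 14.4167 + 3 × √14.4167 = 14.4167 + 3 × 3.7969 = 25.8075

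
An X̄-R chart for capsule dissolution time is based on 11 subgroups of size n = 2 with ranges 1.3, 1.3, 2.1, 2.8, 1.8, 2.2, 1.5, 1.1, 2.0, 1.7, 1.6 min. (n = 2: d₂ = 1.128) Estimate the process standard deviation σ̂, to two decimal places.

R̄ = (1.3 + 1.3 + 2.1 + 2.8 + 1.8 + 2.2 + 1.5 + 1.1 + 2.0 + 1.7 + 1.6) / 11 = 1.7636
σ̂ = R̄ / d₂ = 1.7636 / 1.128 = 1.5635

1.56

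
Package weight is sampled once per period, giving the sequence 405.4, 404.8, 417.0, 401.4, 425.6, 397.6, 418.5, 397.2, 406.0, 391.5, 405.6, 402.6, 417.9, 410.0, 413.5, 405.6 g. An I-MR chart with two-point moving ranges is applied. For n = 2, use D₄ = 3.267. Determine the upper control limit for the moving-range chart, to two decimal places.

43.08

Moving ranges: 0.6, 12.2, 15.6, 24.2, 28.0, 20.9, 21.3, 8.8, 14.5, 14.1, 3.0, 15.3, 7.9, 3.5, 7.9; M̄R̄ = 197.8000 / 15 = 13.1867
UCL_MR = D₄·M̄R̄ = 3.267 × 13.1867 = 43.0808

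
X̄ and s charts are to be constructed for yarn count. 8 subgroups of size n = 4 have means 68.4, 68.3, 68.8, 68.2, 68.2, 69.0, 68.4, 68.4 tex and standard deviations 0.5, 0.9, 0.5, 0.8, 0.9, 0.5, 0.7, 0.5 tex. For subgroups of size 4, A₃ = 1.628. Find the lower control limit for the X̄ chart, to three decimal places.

67.384

X̄̄ = (68.4 + 68.3 + 68.8 + 68.2 + 68.2 + 69.0 + 68.4 + 68.4) / 8 = 68.4625
s̄ = (0.5 + 0.9 + 0.5 + 0.8 + 0.9 + 0.5 + 0.7 + 0.5) / 8 = 0.6625
LCL = X̄̄ − A₃·s̄ = 68.4625 − 1.628 × 0.6625 = 67.3839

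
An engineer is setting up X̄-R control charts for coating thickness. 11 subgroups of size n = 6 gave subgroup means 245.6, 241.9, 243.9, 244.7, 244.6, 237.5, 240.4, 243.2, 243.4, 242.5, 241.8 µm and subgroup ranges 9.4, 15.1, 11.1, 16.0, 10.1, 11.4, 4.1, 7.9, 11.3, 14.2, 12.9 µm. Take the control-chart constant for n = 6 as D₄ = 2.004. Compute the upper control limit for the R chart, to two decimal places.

22.50

R̄ = (9.4 + 15.1 + 11.1 + 16.0 + 10.1 + 11.4 + 4.1 + 7.9 + 11.3 + 14.2 + 12.9) / 11 = 123.5000 / 11 = 11.2273
UCL_R = D₄·R̄ = 2.004 × 11.2273 = 22.4995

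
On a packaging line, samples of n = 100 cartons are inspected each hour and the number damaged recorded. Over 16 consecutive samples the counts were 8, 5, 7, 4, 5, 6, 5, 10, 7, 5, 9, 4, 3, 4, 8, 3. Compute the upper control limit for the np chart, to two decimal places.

p̄ = Σdᵢ / (k·n) = 93 / (16 × 100) = 0.05813
UCL = np̄ + 3·√(np̄(1−p̄)) = 5.8125 + 3 × √(5.8125×0.94188) = 5.8125 + 3 × 2.3398 = 12.8319

12.83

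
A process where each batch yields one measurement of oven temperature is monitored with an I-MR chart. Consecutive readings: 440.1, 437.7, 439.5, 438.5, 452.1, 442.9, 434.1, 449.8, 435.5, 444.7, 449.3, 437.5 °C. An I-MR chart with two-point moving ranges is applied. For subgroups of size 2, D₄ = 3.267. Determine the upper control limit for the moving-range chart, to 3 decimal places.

27.443

Moving ranges: 2.4, 1.8, 1.0, 13.6, 9.2, 8.8, 15.7, 14.3, 9.2, 4.6, 11.8; M̄R̄ = 92.4000 / 11 = 8.4000
UCL_MR = D₄·M̄R̄ = 3.267 × 8.4000 = 27.4428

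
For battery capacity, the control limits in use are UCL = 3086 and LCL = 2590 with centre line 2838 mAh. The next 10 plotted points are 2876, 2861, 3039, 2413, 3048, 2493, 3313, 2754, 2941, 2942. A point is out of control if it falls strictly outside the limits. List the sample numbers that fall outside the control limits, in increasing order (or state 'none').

4, 6, 7

Compare each point to [2590, 3086]: sample 4 = 2413 < LCL; sample 6 = 2493 < LCL; sample 7 = 3313 > UCL.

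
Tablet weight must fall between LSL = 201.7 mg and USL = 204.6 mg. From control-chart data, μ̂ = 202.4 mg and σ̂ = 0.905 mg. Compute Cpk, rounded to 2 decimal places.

Cpu = (USL − μ̂) / (3σ̂) = (204.6 − 202.4) / (3 × 0.905) = 0.8103; Cpl = (μ̂ − LSL) / (3σ̂) = (202.4 − 201.7) / (3 × 0.905) = 0.2578; Cpk = min(Cpu, Cpl) = 0.2578

0.26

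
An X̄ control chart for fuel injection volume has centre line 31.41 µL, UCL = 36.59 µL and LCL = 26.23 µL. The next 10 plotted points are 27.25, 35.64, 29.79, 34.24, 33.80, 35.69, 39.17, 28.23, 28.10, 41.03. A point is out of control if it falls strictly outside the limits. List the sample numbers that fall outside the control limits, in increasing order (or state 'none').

7, 10

Compare each point to [26.23, 36.59]: sample 7 = 39.17 > UCL; sample 10 = 41.03 > UCL.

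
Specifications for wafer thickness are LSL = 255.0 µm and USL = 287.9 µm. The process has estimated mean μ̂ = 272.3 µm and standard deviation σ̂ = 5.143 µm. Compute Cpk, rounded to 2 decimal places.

Cpu = (USL − μ̂) / (3σ̂) = (287.9 − 272.3) / (3 × 5.143) = 1.0111; Cpl = (μ̂ − LSL) / (3σ̂) = (272.3 − 255.0) / (3 × 5.143) = 1.1213; Cpk = min(Cpu, Cpl) = 1.0111

1.01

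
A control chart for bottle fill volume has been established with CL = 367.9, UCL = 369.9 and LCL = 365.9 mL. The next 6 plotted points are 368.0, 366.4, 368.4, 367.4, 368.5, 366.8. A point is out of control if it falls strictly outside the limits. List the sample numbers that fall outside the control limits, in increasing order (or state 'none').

All 6 points lie within [365.9, 369.9].

none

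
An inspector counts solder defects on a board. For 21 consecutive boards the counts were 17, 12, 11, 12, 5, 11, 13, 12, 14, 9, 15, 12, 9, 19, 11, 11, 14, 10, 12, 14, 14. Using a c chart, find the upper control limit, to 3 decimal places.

22.733

c̄ = (17 + 12 + 11 + 12 + 5 + 11 + 13 + 12 + 14 + 9 + 15 + 12 + 9 + 19 + 11 + 11 + 14 + 10 + 12 + 14 + 14) / 21 = 257 / 21 = 12.2381
UCL = c̄ + 3√c̄ = 12.2381 + 3 × √12.2381 = 12.2381 + 3 × 3.4983 = 22.7330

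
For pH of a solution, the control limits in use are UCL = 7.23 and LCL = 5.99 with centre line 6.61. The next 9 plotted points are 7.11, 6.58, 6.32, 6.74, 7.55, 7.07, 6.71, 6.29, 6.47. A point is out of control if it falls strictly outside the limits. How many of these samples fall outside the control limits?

1

Compare each point to [5.99, 7.23]: sample 5 = 7.55 > UCL.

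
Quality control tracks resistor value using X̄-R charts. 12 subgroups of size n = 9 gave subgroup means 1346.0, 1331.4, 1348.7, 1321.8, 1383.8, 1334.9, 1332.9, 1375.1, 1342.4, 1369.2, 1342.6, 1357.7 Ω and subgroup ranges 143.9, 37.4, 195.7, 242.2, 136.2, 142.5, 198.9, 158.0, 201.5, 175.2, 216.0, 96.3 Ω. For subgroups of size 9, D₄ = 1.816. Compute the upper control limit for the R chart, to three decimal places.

294.162

R̄ = (143.9 + 37.4 + 195.7 + 242.2 + 136.2 + 142.5 + 198.9 + 158.0 + 201.5 + 175.2 + 216.0 + 96.3) / 12 = 1943.8000 / 12 = 161.9833
UCL_R = D₄·R̄ = 1.816 × 161.9833 = 294.1617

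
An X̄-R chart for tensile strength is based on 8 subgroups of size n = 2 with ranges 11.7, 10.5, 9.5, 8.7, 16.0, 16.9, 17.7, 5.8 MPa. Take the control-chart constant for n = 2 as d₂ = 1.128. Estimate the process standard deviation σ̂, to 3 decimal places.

R̄ = (11.7 + 10.5 + 9.5 + 8.7 + 16.0 + 16.9 + 17.7 + 5.8) / 8 = 12.1000
σ̂ = R̄ / d₂ = 12.1000 / 1.128 = 10.7270

10.727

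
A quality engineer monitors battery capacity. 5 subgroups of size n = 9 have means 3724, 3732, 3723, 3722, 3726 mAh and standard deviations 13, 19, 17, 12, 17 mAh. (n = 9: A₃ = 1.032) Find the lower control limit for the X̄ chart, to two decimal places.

3709.30

X̄̄ = (3724 + 3732 + 3723 + 3722 + 3726) / 5 = 3725.4000
s̄ = (13 + 19 + 17 + 12 + 17) / 5 = 15.6000
LCL = X̄̄ − A₃·s̄ = 3725.4000 − 1.032 × 15.6000 = 3709.3008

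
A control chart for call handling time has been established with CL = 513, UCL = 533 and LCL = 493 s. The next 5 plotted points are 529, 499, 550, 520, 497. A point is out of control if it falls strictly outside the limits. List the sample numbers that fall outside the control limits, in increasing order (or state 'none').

Compare each point to [493, 533]: sample 3 = 550 > UCL.

3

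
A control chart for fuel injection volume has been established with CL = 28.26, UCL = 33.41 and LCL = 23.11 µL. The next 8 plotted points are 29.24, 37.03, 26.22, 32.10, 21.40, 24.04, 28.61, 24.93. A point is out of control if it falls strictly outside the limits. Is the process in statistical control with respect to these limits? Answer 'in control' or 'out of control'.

out of control

Compare each point to [23.11, 33.41]: sample 2 = 37.03 > UCL; sample 5 = 21.40 < LCL.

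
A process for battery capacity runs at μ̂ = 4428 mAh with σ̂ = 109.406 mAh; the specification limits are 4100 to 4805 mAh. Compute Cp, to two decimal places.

Cp = (USL − LSL) / (6σ̂) = (4805 − 4100) / (6 × 109.406) = 705.0000 / 656.4360 = 1.0740

1.07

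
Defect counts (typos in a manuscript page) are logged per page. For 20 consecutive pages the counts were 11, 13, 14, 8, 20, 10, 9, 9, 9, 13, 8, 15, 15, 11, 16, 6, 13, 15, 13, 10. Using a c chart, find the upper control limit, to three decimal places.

22.249

c̄ = (11 + 13 + 14 + 8 + 20 + 10 + 9 + 9 + 9 + 13 + 8 + 15 + 15 + 11 + 16 + 6 + 13 + 15 + 13 + 10) / 20 = 238 / 20 = 11.9000
UCL = c̄ + 3√c̄ = 11.9000 + 3 × √11.9000 = 11.9000 + 3 × 3.4496 = 22.2489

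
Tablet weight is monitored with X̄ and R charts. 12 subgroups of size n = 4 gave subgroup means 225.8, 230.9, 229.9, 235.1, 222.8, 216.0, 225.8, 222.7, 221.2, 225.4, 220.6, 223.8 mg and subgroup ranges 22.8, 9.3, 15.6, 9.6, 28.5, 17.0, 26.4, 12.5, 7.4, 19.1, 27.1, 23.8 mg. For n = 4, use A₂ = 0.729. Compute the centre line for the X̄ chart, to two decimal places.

225.00

X̄̄ = (225.8 + 230.9 + 229.9 + 235.1 + 222.8 + 216.0 + 225.8 + 222.7 + 221.2 + 225.4 + 220.6 + 223.8) / 12 = 2700.0000 / 12 = 225.0000
CL = X̄̄ = 225.0000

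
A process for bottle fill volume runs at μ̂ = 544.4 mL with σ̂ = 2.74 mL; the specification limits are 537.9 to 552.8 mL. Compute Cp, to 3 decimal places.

Cp = (USL − LSL) / (6σ̂) = (552.8 − 537.9) / (6 × 2.74) = 14.9000 / 16.4400 = 0.9063

0.906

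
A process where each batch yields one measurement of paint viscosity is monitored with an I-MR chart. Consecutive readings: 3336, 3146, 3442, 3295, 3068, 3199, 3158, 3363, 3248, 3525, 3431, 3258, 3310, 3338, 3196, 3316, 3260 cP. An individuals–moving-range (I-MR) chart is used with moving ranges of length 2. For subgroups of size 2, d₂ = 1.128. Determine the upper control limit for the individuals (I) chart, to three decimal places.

3668.905

X̄ = (3336 + 3146 + 3442 + 3295 + 3068 + 3199 + 3158 + 3363 + 3248 + 3525 + 3431 + 3258 + 3310 + 3338 + 3196 + 3316 + 3260) / 17 = 3287.5882
Moving ranges: 190, 296, 147, 227, 131, 41, 205, 115, 277, 94, 173, 52, 28, 142, 120, 56; M̄R̄ = 2294.0000 / 16 = 143.3750
UCL = X̄ + 3·M̄R̄/d₂ = 3287.5882 + 3 × 143.3750 / 1.128 = 3668.9047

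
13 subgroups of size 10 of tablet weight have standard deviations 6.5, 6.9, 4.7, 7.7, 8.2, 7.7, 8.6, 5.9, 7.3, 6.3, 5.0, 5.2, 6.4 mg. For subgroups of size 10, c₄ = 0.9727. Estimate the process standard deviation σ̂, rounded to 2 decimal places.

6.83

s̄ = (6.5 + 6.9 + 4.7 + 7.7 + 8.2 + 7.7 + 8.6 + 5.9 + 7.3 + 6.3 + 5.0 + 5.2 + 6.4) / 13 = 6.6462
σ̂ = s̄ / c₄ = 6.6462 / 0.9727 = 6.8327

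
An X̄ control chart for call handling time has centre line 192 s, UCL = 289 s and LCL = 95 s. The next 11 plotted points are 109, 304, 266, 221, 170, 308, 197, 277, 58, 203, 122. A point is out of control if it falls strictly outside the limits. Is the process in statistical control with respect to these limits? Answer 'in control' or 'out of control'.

out of control

Compare each point to [95, 289]: sample 2 = 304 > UCL; sample 6 = 308 > UCL; sample 9 = 58 < LCL.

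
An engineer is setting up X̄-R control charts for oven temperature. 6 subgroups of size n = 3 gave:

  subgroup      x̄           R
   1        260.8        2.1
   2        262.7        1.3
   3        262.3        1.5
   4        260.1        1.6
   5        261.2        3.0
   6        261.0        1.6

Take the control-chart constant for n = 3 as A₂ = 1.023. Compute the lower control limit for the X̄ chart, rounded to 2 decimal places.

X̄̄ = (260.8 + 262.7 + 262.3 + 260.1 + 261.2 + 261.0) / 6 = 1568.1000 / 6 = 261.3500
R̄ = (2.1 + 1.3 + 1.5 + 1.6 + 3.0 + 1.6) / 6 = 11.1000 / 6 = 1.8500
LCL = X̄̄ − A₂·R̄ = 261.3500 − 1.023 × 1.8500 = 259.4574

259.46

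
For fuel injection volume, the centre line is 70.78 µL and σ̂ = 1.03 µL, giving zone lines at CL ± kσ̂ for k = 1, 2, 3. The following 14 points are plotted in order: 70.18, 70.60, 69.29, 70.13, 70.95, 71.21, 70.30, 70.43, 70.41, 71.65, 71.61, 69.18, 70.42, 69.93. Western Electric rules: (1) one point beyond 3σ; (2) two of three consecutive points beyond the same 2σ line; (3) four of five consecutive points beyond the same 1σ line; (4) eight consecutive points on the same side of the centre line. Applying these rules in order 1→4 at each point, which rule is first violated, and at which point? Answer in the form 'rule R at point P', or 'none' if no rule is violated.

none

Zone of each point (C = within 1σ̂, B = 1σ̂–2σ̂, A = 2σ̂–3σ̂, * = beyond 3σ̂; sign = side of CL): 1:-C, 2:-C, 3:-B, 4:-C, 5:+C, 6:+C, 7:-C, 8:-C, 9:-C, 10:+C, 11:+C, 12:-B, 13:-C, 14:-C
No rule fires across all 14 points.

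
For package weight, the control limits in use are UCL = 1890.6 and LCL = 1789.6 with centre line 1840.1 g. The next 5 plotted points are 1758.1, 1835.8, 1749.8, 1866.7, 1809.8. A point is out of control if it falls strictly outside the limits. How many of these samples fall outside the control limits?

2

Compare each point to [1789.6, 1890.6]: sample 1 = 1758.1 < LCL; sample 3 = 1749.8 < LCL.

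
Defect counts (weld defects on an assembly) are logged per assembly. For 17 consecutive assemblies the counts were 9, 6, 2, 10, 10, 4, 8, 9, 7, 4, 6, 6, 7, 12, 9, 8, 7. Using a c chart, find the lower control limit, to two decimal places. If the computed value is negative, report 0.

c̄ = (9 + 6 + 2 + 10 + 10 + 4 + 8 + 9 + 7 + 4 + 6 + 6 + 7 + 12 + 9 + 8 + 7) / 17 = 124 / 17 = 7.2941
LCL = c̄ − 3√c̄ = 7.2941 − 3 × 2.7008 = -0.8082 → 0 (cannot be negative)

0.00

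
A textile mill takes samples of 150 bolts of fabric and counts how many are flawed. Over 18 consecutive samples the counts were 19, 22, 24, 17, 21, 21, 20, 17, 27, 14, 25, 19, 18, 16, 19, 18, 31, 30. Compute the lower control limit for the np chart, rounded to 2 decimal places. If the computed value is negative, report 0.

8.25

p̄ = Σdᵢ / (k·n) = 378 / (18 × 150) = 0.14000
LCL = np̄ − 3·√(np̄(1−p̄)) = 21.0000 − 3 × 4.2497 = 8.2509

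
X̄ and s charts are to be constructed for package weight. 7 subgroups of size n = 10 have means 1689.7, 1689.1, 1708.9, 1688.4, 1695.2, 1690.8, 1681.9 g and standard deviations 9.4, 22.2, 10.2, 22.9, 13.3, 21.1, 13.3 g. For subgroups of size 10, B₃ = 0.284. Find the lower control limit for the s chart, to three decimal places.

4.560

s̄ = (9.4 + 22.2 + 10.2 + 22.9 + 13.3 + 21.1 + 13.3) / 7 = 16.0571
LCL_s = B₃·s̄ = 0.284 × 16.0571 = 4.5602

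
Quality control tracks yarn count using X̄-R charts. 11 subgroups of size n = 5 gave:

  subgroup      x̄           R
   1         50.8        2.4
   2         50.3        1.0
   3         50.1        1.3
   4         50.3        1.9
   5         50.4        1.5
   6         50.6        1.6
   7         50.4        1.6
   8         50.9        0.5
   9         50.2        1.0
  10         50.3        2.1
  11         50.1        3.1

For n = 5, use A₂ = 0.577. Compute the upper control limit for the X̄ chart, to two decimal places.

X̄̄ = (50.8 + 50.3 + 50.1 + 50.3 + 50.4 + 50.6 + 50.4 + 50.9 + 50.2 + 50.3 + 50.1) / 11 = 554.4000 / 11 = 50.4000
R̄ = (2.4 + 1.0 + 1.3 + 1.9 + 1.5 + 1.6 + 1.6 + 0.5 + 1.0 + 2.1 + 3.1) / 11 = 18.0000 / 11 = 1.6364
UCL = X̄̄ + A₂·R̄ = 50.4000 + 0.577 × 1.6364 = 51.3442

51.34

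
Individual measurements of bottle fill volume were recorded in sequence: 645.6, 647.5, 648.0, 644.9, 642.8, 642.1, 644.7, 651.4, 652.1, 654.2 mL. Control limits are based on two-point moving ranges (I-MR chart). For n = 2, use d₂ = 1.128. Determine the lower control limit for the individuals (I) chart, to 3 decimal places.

641.302

X̄ = (645.6 + 647.5 + 648.0 + 644.9 + 642.8 + 642.1 + 644.7 + 651.4 + 652.1 + 654.2) / 10 = 647.3300
Moving ranges: 1.9, 0.5, 3.1, 2.1, 0.7, 2.6, 6.7, 0.7, 2.1; M̄R̄ = 20.4000 / 9 = 2.2667
LCL = X̄ − 3·M̄R̄/d₂ = 647.3300 − 3 × 2.2667 / 1.128 = 641.3016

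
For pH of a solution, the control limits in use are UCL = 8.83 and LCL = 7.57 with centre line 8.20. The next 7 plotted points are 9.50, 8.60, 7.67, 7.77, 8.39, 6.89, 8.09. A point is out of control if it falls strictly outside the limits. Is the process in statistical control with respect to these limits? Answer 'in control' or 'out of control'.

out of control

Compare each point to [7.57, 8.83]: sample 1 = 9.50 > UCL; sample 6 = 6.89 < LCL.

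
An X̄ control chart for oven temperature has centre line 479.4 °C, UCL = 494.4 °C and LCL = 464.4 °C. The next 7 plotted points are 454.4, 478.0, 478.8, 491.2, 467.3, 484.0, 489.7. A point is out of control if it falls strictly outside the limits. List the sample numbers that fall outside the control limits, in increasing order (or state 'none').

1

Compare each point to [464.4, 494.4]: sample 1 = 454.4 < LCL.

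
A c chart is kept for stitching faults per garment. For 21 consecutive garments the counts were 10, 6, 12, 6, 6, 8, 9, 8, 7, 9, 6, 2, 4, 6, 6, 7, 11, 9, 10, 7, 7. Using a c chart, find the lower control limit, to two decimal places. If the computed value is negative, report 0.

c̄ = (10 + 6 + 12 + 6 + 6 + 8 + 9 + 8 + 7 + 9 + 6 + 2 + 4 + 6 + 6 + 7 + 11 + 9 + 10 + 7 + 7) / 21 = 156 / 21 = 7.4286
LCL = c̄ − 3√c̄ = 7.4286 − 3 × 2.7255 = -0.7481 → 0 (cannot be negative)

0.00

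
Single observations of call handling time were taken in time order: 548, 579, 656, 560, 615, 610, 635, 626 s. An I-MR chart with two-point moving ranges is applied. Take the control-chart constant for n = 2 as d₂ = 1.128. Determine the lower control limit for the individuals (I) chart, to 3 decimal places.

X̄ = (548 + 579 + 656 + 560 + 615 + 610 + 635 + 626) / 8 = 603.6250
Moving ranges: 31, 77, 96, 55, 5, 25, 9; M̄R̄ = 298.0000 / 7 = 42.5714
LCL = X̄ − 3·M̄R̄/d₂ = 603.6250 − 3 × 42.5714 / 1.128 = 490.4031

490.403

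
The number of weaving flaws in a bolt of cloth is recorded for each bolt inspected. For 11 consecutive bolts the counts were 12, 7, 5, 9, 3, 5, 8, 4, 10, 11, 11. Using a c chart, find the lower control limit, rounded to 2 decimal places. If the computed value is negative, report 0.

c̄ = (12 + 7 + 5 + 9 + 3 + 5 + 8 + 4 + 10 + 11 + 11) / 11 = 85 / 11 = 7.7273
LCL = c̄ − 3√c̄ = 7.7273 − 3 × 2.7798 = -0.6121 → 0 (cannot be negative)

0.00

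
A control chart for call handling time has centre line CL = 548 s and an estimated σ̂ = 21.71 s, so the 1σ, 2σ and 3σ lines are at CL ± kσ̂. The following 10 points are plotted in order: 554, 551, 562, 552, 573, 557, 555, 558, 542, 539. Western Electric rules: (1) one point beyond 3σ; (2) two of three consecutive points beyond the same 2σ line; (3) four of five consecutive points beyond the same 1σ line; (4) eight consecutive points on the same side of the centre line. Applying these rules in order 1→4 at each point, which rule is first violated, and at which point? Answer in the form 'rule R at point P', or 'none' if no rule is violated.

Zone of each point (C = within 1σ̂, B = 1σ̂–2σ̂, A = 2σ̂–3σ̂, * = beyond 3σ̂; sign = side of CL): 1:+C, 2:+C, 3:+C, 4:+C, 5:+B, 6:+C, 7:+C, 8:+C, 9:-C, 10:-C
Rule 4 (eight consecutive points on the same side of the centre line) is satisfied at point 8.

rule 4 at point 8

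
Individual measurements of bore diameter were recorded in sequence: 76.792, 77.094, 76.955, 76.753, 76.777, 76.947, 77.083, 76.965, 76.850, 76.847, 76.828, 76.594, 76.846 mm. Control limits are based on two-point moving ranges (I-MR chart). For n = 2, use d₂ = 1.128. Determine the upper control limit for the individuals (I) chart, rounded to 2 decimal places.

77.25

X̄ = (76.792 + 77.094 + 76.955 + 76.753 + 76.777 + 76.947 + 77.083 + 76.965 + 76.850 + 76.847 + 76.828 + 76.594 + 76.846) / 13 = 76.8716
Moving ranges: 0.302, 0.139, 0.202, 0.024, 0.170, 0.136, 0.118, 0.115, 0.003, 0.019, 0.234, 0.252; M̄R̄ = 1.7140 / 12 = 0.1428
UCL = X̄ + 3·M̄R̄/d₂ = 76.8716 + 3 × 0.1428 / 1.128 = 77.2515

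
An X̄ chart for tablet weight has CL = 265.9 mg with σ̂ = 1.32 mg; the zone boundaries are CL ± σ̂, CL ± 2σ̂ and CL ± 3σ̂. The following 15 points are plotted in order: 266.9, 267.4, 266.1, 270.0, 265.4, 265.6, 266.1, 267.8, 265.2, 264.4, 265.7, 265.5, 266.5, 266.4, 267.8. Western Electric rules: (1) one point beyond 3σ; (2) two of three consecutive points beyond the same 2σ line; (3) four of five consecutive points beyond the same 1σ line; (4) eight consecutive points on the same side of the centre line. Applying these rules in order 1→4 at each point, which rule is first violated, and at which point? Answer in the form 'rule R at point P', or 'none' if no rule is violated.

rule 1 at point 4

Zone of each point (C = within 1σ̂, B = 1σ̂–2σ̂, A = 2σ̂–3σ̂, * = beyond 3σ̂; sign = side of CL): 1:+C, 2:+B, 3:+C, 4:+*, 5:-C, 6:-C, 7:+C, 8:+B, 9:-C, 10:-B, 11:-C, 12:-C, 13:+C, 14:+C, 15:+B
Rule 1 (one point beyond the 3σ limits) is satisfied at point 4.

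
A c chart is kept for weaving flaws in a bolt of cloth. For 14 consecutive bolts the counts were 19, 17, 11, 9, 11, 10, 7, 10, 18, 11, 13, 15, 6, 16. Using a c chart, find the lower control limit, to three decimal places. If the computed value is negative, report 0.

1.811

c̄ = (19 + 17 + 11 + 9 + 11 + 10 + 7 + 10 + 18 + 11 + 13 + 15 + 6 + 16) / 14 = 173 / 14 = 12.3571
LCL = c̄ − 3√c̄ = 12.3571 − 3 × 3.5153 = 1.8113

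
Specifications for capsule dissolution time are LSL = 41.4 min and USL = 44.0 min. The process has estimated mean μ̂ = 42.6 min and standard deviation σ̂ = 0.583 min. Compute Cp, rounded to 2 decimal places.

Cp = (USL − LSL) / (6σ̂) = (44.0 − 41.4) / (6 × 0.583) = 2.6000 / 3.4980 = 0.7433

0.74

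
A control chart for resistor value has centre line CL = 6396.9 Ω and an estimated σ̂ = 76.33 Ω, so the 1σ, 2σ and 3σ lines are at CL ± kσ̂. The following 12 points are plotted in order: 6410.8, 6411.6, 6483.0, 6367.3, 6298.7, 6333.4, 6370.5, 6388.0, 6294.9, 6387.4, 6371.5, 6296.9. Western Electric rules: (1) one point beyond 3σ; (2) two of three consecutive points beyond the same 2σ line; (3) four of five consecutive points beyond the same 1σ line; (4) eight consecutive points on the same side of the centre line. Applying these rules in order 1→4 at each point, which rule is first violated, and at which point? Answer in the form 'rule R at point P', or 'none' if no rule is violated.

Zone of each point (C = within 1σ̂, B = 1σ̂–2σ̂, A = 2σ̂–3σ̂, * = beyond 3σ̂; sign = side of CL): 1:+C, 2:+C, 3:+B, 4:-C, 5:-B, 6:-C, 7:-C, 8:-C, 9:-B, 10:-C, 11:-C, 12:-B
Rule 4 (eight consecutive points on the same side of the centre line) is satisfied at point 11.

rule 4 at point 11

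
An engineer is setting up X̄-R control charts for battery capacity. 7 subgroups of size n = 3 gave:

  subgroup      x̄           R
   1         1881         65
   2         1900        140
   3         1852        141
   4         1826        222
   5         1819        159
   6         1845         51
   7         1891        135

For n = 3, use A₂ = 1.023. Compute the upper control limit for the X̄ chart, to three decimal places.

1992.571

X̄̄ = (1881 + 1900 + 1852 + 1826 + 1819 + 1845 + 1891) / 7 = 13014.0000 / 7 = 1859.1429
R̄ = (65 + 140 + 141 + 222 + 159 + 51 + 135) / 7 = 913.0000 / 7 = 130.4286
UCL = X̄̄ + A₂·R̄ = 1859.1429 + 1.023 × 130.4286 = 1992.5713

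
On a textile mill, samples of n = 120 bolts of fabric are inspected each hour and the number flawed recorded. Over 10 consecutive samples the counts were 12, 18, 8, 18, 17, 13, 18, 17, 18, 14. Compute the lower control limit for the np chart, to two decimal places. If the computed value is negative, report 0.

4.34

p̄ = Σdᵢ / (k·n) = 153 / (10 × 120) = 0.12750
LCL = np̄ − 3·√(np̄(1−p̄)) = 15.3000 − 3 × 3.6537 = 4.3390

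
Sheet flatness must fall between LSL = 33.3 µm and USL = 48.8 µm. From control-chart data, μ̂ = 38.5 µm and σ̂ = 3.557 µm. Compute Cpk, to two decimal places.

0.49

Cpu = (USL − μ̂) / (3σ̂) = (48.8 − 38.5) / (3 × 3.557) = 0.9652; Cpl = (μ̂ − LSL) / (3σ̂) = (38.5 − 33.3) / (3 × 3.557) = 0.4873; Cpk = min(Cpu, Cpl) = 0.4873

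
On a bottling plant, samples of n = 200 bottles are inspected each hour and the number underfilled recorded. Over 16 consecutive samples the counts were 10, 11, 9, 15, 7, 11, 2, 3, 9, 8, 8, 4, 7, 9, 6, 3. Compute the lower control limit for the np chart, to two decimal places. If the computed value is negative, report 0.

p̄ = Σdᵢ / (k·n) = 122 / (16 × 200) = 0.03812
LCL = np̄ − 3·√(np̄(1−p̄)) = 7.6250 − 3 × 2.7082 = -0.4996 → 0 (negative, so LCL = 0)

0.00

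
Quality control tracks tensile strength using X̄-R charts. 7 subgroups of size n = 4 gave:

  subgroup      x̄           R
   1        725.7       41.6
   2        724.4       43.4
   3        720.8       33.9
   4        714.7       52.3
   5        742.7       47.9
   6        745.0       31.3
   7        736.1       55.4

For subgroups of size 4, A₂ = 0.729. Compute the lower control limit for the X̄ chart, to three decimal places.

698.067

X̄̄ = (725.7 + 724.4 + 720.8 + 714.7 + 742.7 + 745.0 + 736.1) / 7 = 5109.4000 / 7 = 729.9143
R̄ = (41.6 + 43.4 + 33.9 + 52.3 + 47.9 + 31.3 + 55.4) / 7 = 305.8000 / 7 = 43.6857
LCL = X̄̄ − A₂·R̄ = 729.9143 − 0.729 × 43.6857 = 698.0674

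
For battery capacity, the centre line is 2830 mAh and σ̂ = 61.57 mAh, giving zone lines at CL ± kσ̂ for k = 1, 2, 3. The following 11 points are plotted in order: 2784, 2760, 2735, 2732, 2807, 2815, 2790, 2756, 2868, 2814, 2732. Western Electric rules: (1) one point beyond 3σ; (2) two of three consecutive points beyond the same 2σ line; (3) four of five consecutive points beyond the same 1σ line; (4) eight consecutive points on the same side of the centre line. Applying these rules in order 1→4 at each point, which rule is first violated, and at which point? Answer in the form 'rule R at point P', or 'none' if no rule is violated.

rule 4 at point 8

Zone of each point (C = within 1σ̂, B = 1σ̂–2σ̂, A = 2σ̂–3σ̂, * = beyond 3σ̂; sign = side of CL): 1:-C, 2:-B, 3:-B, 4:-B, 5:-C, 6:-C, 7:-C, 8:-B, 9:+C, 10:-C, 11:-B
Rule 4 (eight consecutive points on the same side of the centre line) is satisfied at point 8.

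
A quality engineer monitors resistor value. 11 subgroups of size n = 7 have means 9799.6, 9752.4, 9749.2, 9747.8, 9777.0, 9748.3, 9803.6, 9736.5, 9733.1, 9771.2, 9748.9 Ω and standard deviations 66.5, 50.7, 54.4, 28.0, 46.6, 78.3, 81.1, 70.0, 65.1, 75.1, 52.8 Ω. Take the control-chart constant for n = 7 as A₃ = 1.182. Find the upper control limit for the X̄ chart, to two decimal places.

X̄̄ = (9799.6 + 9752.4 + 9749.2 + 9747.8 + 9777.0 + 9748.3 + 9803.6 + 9736.5 + 9733.1 + 9771.2 + 9748.9) / 11 = 9760.6909
s̄ = (66.5 + 50.7 + 54.4 + 28.0 + 46.6 + 78.3 + 81.1 + 70.0 + 65.1 + 75.1 + 52.8) / 11 = 60.7818
UCL = X̄̄ + A₃·s̄ = 9760.6909 + 1.182 × 60.7818 = 9832.5350

9832.54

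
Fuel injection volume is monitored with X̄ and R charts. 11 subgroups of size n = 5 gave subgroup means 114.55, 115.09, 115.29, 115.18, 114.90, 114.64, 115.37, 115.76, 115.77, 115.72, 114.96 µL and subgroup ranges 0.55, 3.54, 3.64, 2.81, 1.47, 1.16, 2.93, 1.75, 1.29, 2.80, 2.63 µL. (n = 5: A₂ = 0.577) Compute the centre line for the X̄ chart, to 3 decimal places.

X̄̄ = (114.55 + 115.09 + 115.29 + 115.18 + 114.90 + 114.64 + 115.37 + 115.76 + 115.77 + 115.72 + 114.96) / 11 = 1267.2300 / 11 = 115.2027
CL = X̄̄ = 115.2027

115.203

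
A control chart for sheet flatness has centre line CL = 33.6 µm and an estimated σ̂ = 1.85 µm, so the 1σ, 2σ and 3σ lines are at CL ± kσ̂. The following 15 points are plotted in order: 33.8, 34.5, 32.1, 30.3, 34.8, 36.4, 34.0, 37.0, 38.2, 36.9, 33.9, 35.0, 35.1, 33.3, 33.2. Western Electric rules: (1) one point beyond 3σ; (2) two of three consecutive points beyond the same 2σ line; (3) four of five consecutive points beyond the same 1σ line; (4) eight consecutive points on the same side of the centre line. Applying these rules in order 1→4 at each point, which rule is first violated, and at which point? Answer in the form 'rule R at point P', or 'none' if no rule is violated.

Zone of each point (C = within 1σ̂, B = 1σ̂–2σ̂, A = 2σ̂–3σ̂, * = beyond 3σ̂; sign = side of CL): 1:+C, 2:+C, 3:-C, 4:-B, 5:+C, 6:+B, 7:+C, 8:+B, 9:+A, 10:+B, 11:+C, 12:+C, 13:+C, 14:-C, 15:-C
Rule 3 (four of five consecutive points beyond the same 1σ limit) is satisfied at point 10.

rule 3 at point 10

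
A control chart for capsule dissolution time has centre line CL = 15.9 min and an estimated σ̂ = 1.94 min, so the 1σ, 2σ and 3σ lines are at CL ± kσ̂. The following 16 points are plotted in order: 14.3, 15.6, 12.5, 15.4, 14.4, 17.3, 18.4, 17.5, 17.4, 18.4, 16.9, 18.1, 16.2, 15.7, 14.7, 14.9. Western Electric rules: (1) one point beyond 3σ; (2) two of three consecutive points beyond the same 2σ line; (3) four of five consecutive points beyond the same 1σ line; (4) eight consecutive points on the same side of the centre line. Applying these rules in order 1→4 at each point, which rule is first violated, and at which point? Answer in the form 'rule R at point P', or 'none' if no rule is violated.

rule 4 at point 13

Zone of each point (C = within 1σ̂, B = 1σ̂–2σ̂, A = 2σ̂–3σ̂, * = beyond 3σ̂; sign = side of CL): 1:-C, 2:-C, 3:-B, 4:-C, 5:-C, 6:+C, 7:+B, 8:+C, 9:+C, 10:+B, 11:+C, 12:+B, 13:+C, 14:-C, 15:-C, 16:-C
Rule 4 (eight consecutive points on the same side of the centre line) is satisfied at point 13.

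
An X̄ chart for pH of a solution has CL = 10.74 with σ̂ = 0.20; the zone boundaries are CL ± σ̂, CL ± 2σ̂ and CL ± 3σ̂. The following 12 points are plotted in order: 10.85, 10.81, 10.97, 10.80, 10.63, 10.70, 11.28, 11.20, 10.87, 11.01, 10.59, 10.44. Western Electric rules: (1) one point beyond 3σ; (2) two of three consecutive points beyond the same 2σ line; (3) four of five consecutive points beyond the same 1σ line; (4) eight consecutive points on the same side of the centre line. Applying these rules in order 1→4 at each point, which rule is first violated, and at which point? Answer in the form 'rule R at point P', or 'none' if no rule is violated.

Zone of each point (C = within 1σ̂, B = 1σ̂–2σ̂, A = 2σ̂–3σ̂, * = beyond 3σ̂; sign = side of CL): 1:+C, 2:+C, 3:+B, 4:+C, 5:-C, 6:-C, 7:+A, 8:+A, 9:+C, 10:+B, 11:-C, 12:-B
Rule 2 (two of three consecutive points beyond the same 2σ limit) is satisfied at point 8.

rule 2 at point 8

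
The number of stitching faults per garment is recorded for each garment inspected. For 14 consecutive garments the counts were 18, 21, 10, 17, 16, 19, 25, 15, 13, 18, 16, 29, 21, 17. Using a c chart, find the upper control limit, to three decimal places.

c̄ = (18 + 21 + 10 + 17 + 16 + 19 + 25 + 15 + 13 + 18 + 16 + 29 + 21 + 17) / 14 = 255 / 14 = 18.2143
UCL = c̄ + 3√c̄ = 18.2143 + 3 × √18.2143 = 18.2143 + 3 × 4.2678 = 31.0177

31.018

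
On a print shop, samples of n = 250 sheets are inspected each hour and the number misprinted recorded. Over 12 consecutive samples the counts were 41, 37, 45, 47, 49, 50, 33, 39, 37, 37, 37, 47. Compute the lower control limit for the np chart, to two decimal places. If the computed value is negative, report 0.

p̄ = Σdᵢ / (k·n) = 499 / (12 × 250) = 0.16633
LCL = np̄ − 3·√(np̄(1−p̄)) = 41.5833 − 3 × 5.8878 = 23.9198

23.92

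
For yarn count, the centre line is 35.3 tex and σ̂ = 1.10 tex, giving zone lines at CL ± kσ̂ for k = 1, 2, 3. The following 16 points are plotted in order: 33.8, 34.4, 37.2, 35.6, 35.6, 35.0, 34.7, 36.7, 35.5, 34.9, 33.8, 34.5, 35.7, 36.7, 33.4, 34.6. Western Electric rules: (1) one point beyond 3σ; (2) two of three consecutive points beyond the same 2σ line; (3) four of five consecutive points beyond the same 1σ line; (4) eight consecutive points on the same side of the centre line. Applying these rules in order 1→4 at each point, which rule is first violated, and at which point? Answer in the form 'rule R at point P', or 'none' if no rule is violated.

Zone of each point (C = within 1σ̂, B = 1σ̂–2σ̂, A = 2σ̂–3σ̂, * = beyond 3σ̂; sign = side of CL): 1:-B, 2:-C, 3:+B, 4:+C, 5:+C, 6:-C, 7:-C, 8:+B, 9:+C, 10:-C, 11:-B, 12:-C, 13:+C, 14:+B, 15:-B, 16:-C
No rule fires across all 16 points.

none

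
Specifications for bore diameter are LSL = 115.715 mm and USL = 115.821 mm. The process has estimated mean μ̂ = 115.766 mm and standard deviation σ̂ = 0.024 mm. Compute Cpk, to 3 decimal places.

Cpu = (USL − μ̂) / (3σ̂) = (115.821 − 115.766) / (3 × 0.024) = 0.7639; Cpl = (μ̂ − LSL) / (3σ̂) = (115.766 − 115.715) / (3 × 0.024) = 0.7083; Cpk = min(Cpu, Cpl) = 0.7083

0.708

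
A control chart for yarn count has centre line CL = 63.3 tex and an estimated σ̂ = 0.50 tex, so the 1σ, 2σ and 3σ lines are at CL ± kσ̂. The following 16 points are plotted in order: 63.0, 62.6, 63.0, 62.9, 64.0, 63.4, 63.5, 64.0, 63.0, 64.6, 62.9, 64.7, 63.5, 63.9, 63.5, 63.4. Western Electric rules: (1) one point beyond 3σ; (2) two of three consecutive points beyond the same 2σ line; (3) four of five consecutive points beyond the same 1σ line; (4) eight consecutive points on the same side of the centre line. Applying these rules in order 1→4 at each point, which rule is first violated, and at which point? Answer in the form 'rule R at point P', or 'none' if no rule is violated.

Zone of each point (C = within 1σ̂, B = 1σ̂–2σ̂, A = 2σ̂–3σ̂, * = beyond 3σ̂; sign = side of CL): 1:-C, 2:-B, 3:-C, 4:-C, 5:+B, 6:+C, 7:+C, 8:+B, 9:-C, 10:+A, 11:-C, 12:+A, 13:+C, 14:+B, 15:+C, 16:+C
Rule 2 (two of three consecutive points beyond the same 2σ limit) is satisfied at point 12.

rule 2 at point 12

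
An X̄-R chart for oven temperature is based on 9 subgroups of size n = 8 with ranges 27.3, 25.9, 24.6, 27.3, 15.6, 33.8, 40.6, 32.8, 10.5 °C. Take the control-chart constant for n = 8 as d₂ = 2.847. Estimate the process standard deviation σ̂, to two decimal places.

9.30

R̄ = (27.3 + 25.9 + 24.6 + 27.3 + 15.6 + 33.8 + 40.6 + 32.8 + 10.5) / 9 = 26.4889
σ̂ = R̄ / d₂ = 26.4889 / 2.847 = 9.3041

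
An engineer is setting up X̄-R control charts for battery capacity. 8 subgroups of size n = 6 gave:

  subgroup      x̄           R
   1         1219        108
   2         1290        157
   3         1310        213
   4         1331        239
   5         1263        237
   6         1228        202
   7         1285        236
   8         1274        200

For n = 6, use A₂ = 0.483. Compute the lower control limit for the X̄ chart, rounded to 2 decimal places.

X̄̄ = (1219 + 1290 + 1310 + 1331 + 1263 + 1228 + 1285 + 1274) / 8 = 10200.0000 / 8 = 1275.0000
R̄ = (108 + 157 + 213 + 239 + 237 + 202 + 236 + 200) / 8 = 1592.0000 / 8 = 199.0000
LCL = X̄̄ − A₂·R̄ = 1275.0000 − 0.483 × 199.0000 = 1178.8830

1178.88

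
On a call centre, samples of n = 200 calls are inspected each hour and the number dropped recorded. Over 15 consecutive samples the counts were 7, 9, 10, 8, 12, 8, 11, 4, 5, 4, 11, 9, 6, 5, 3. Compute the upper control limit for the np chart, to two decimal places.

p̄ = Σdᵢ / (k·n) = 112 / (15 × 200) = 0.03733
UCL = np̄ + 3·√(np̄(1−p̄)) = 7.4667 + 3 × √(7.4667×0.96267) = 7.4667 + 3 × 2.6810 = 15.5098

15.51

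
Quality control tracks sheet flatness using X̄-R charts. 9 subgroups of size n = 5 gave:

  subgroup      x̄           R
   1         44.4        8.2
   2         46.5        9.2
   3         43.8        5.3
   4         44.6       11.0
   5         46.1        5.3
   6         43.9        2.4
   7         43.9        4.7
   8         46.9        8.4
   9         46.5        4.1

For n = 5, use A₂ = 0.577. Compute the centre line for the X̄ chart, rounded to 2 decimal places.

X̄̄ = (44.4 + 46.5 + 43.8 + 44.6 + 46.1 + 43.9 + 43.9 + 46.9 + 46.5) / 9 = 406.6000 / 9 = 45.1778
CL = X̄̄ = 45.1778

45.18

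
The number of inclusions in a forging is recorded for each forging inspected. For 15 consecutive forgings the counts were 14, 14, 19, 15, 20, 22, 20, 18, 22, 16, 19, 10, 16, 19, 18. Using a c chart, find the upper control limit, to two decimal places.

30.00

c̄ = (14 + 14 + 19 + 15 + 20 + 22 + 20 + 18 + 22 + 16 + 19 + 10 + 16 + 19 + 18) / 15 = 262 / 15 = 17.4667
UCL = c̄ + 3√c̄ = 17.4667 + 3 × √17.4667 = 17.4667 + 3 × 4.1793 = 30.0046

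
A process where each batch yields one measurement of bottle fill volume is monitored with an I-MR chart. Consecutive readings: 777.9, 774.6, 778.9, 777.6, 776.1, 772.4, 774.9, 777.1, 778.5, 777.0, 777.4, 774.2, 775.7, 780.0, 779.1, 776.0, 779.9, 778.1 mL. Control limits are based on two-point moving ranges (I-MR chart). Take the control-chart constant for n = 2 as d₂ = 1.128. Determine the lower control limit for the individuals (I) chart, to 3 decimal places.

X̄ = (777.9 + 774.6 + 778.9 + 777.6 + 776.1 + 772.4 + 774.9 + 777.1 + 778.5 + 777.0 + 777.4 + 774.2 + 775.7 + 780.0 + 779.1 + 776.0 + 779.9 + 778.1) / 18 = 776.9667
Moving ranges: 3.3, 4.3, 1.3, 1.5, 3.7, 2.5, 2.2, 1.4, 1.5, 0.4, 3.2, 1.5, 4.3, 0.9, 3.1, 3.9, 1.8; M̄R̄ = 40.8000 / 17 = 2.4000
LCL = X̄ − 3·M̄R̄/d₂ = 776.9667 − 3 × 2.4000 / 1.128 = 770.5837

770.584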